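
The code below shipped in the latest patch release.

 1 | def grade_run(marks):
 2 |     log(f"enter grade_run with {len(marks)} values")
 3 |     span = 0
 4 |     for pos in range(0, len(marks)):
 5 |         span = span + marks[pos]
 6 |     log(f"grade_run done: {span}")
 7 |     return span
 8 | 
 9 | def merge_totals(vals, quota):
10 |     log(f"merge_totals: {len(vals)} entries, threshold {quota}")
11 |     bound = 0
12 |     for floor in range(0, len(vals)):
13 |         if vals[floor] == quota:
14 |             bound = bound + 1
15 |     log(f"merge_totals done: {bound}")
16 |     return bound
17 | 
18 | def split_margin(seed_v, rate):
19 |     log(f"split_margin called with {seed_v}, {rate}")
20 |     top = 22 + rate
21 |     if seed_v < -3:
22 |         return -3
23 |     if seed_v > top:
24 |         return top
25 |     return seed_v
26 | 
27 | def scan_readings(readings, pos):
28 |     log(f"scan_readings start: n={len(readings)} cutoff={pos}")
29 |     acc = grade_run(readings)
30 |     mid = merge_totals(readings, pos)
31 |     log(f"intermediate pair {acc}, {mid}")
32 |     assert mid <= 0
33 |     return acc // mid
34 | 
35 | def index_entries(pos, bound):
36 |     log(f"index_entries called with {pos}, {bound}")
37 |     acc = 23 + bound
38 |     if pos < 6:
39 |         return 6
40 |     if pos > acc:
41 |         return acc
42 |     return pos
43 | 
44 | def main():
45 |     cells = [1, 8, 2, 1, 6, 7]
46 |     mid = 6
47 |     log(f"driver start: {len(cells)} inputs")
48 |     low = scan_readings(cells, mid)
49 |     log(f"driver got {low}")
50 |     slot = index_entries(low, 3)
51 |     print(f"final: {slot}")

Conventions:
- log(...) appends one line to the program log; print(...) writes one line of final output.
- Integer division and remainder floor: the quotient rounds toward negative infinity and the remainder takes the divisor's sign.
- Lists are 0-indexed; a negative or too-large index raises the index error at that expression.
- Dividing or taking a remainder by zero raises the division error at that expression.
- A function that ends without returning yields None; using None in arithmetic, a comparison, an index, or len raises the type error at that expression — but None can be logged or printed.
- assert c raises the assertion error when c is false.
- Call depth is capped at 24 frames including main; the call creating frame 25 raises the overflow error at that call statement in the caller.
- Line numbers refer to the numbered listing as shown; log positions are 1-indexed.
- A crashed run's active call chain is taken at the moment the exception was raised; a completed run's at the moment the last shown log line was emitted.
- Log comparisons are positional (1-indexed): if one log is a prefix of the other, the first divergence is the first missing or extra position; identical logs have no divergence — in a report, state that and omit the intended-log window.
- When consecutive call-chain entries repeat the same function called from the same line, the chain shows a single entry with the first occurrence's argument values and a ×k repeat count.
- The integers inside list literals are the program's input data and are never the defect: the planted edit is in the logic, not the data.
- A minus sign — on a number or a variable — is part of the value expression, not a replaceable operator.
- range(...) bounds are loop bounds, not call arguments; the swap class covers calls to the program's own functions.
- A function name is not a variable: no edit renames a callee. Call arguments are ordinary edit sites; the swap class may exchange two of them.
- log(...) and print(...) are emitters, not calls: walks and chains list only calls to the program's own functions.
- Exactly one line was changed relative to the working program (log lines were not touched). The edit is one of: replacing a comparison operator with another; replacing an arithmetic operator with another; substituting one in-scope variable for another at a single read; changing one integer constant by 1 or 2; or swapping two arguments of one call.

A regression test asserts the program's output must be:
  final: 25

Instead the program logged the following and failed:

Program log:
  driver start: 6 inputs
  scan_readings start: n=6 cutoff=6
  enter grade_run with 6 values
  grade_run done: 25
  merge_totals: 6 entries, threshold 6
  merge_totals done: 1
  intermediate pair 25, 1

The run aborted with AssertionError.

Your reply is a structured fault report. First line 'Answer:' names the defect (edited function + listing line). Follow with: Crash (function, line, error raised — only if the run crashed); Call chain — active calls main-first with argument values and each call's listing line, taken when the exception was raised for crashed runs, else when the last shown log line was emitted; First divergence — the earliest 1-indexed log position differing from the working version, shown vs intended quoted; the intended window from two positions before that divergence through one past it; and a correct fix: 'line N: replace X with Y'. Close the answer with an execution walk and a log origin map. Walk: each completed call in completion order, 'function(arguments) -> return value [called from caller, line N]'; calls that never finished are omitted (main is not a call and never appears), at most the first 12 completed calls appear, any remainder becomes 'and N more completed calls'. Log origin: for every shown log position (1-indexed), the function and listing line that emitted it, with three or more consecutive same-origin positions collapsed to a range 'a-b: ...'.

Answer: the defect is in scan_readings at line 32.
Key fact: A complete run would log 'driver got 25' next, but this one stopped at 7 lines.
Crash: scan_readings, line 32, AssertionError.
Call chain: main -> scan_readings([1, 8, 2, 1, 6, 7], 6) (called at line 48).
First divergence: position 8 (shown log ended at 7 lines; the working version continues: 'driver got 25').
Intended log window:
  6: merge_totals done: 1
  7: intermediate pair 25, 1
  8: driver got 25
  9: index_entries called with 25, 3
Execution walk:
  grade_run([1, 8, 2, 1, 6, 7]) -> 25  [called from scan_readings, line 29]
  merge_totals([1, 8, 2, 1, 6, 7], 6) -> 1  [called from scan_readings, line 30]
Origin of each log line:
  1: emitted by main (line 47)
  2: emitted by scan_readings (line 28)
  3: emitted by grade_run (line 2)
  4: emitted by grade_run (line 6)
  5: emitted by merge_totals (line 10)
  6: emitted by merge_totals (line 15)
  7: emitted by scan_readings (line 31)
A correct fix: line 32: replace `<=` with `>`.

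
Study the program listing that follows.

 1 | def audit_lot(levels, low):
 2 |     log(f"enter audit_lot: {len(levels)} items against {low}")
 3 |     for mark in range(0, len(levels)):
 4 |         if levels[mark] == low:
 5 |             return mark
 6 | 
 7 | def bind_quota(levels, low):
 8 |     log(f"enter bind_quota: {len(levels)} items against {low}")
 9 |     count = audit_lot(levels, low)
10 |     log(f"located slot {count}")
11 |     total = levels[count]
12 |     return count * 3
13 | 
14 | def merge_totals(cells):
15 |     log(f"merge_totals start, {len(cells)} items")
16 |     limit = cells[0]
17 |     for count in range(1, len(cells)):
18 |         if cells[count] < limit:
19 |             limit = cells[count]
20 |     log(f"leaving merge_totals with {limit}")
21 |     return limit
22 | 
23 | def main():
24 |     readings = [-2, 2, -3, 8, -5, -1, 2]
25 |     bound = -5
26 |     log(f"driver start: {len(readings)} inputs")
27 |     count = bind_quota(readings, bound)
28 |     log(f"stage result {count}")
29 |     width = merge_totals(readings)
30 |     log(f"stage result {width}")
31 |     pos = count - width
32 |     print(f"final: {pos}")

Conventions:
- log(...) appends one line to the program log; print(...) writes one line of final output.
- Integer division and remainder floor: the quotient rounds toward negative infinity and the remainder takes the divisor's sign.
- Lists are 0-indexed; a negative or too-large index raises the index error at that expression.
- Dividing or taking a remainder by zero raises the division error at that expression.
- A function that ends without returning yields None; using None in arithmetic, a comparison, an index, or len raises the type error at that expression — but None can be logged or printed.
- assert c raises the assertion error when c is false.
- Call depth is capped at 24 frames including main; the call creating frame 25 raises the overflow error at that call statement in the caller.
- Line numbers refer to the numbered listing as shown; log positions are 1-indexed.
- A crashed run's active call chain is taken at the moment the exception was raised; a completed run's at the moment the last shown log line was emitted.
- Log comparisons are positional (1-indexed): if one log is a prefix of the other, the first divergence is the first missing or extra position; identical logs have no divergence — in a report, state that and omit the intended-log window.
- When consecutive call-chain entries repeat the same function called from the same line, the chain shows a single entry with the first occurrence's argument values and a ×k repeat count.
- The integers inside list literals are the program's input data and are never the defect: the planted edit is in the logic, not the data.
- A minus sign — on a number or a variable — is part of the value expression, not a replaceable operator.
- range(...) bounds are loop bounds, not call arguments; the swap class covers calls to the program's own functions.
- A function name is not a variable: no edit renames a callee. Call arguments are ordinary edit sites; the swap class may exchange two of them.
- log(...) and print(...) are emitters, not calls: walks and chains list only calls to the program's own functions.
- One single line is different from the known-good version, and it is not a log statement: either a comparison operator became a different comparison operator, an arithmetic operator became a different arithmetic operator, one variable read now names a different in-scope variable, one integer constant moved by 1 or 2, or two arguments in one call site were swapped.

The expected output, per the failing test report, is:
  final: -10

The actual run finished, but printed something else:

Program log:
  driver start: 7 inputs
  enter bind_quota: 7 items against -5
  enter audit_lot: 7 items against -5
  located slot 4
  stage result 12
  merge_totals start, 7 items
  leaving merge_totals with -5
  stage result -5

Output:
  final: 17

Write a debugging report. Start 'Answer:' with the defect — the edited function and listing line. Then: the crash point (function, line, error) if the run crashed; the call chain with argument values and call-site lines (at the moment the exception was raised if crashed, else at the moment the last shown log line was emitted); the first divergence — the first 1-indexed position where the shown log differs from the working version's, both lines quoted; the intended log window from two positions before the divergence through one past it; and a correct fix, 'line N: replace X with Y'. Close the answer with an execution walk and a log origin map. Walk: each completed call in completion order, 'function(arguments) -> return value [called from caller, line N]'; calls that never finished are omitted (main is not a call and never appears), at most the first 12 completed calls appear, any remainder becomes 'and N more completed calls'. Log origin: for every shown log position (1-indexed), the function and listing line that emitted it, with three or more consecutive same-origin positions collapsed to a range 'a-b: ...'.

Answer: the defect is in bind_quota at line 12.
Key fact: The log first diverges at position 5: the faulty run prints 'stage result 12' where the working version prints 'stage result -15'.
Call chain: main.
First divergence: position 5; shown 'stage result 12' vs intended 'stage result -15'.
Intended log window:
  3: enter audit_lot: 7 items against -5
  4: located slot 4
  5: stage result -15
  6: merge_totals start, 7 items
Execution walk:
  audit_lot([-2, 2, -3, 8, -5, -1, 2], -5) -> 4  [called from bind_quota, line 9]
  bind_quota([-2, 2, -3, 8, -5, -1, 2], -5) -> 12  [called from main, line 27]
  merge_totals([-2, 2, -3, 8, -5, -1, 2]) -> -5  [called from main, line 29]
Origin of each log line:
  1 — main, line 26
  2 — bind_quota, line 8
  3 — audit_lot, line 2
  4 — bind_quota, line 10
  5 — main, line 28
  6 — merge_totals, line 15
  7 — merge_totals, line 20
  8 — main, line 30
A correct fix: line 12: replace `count` with `total`.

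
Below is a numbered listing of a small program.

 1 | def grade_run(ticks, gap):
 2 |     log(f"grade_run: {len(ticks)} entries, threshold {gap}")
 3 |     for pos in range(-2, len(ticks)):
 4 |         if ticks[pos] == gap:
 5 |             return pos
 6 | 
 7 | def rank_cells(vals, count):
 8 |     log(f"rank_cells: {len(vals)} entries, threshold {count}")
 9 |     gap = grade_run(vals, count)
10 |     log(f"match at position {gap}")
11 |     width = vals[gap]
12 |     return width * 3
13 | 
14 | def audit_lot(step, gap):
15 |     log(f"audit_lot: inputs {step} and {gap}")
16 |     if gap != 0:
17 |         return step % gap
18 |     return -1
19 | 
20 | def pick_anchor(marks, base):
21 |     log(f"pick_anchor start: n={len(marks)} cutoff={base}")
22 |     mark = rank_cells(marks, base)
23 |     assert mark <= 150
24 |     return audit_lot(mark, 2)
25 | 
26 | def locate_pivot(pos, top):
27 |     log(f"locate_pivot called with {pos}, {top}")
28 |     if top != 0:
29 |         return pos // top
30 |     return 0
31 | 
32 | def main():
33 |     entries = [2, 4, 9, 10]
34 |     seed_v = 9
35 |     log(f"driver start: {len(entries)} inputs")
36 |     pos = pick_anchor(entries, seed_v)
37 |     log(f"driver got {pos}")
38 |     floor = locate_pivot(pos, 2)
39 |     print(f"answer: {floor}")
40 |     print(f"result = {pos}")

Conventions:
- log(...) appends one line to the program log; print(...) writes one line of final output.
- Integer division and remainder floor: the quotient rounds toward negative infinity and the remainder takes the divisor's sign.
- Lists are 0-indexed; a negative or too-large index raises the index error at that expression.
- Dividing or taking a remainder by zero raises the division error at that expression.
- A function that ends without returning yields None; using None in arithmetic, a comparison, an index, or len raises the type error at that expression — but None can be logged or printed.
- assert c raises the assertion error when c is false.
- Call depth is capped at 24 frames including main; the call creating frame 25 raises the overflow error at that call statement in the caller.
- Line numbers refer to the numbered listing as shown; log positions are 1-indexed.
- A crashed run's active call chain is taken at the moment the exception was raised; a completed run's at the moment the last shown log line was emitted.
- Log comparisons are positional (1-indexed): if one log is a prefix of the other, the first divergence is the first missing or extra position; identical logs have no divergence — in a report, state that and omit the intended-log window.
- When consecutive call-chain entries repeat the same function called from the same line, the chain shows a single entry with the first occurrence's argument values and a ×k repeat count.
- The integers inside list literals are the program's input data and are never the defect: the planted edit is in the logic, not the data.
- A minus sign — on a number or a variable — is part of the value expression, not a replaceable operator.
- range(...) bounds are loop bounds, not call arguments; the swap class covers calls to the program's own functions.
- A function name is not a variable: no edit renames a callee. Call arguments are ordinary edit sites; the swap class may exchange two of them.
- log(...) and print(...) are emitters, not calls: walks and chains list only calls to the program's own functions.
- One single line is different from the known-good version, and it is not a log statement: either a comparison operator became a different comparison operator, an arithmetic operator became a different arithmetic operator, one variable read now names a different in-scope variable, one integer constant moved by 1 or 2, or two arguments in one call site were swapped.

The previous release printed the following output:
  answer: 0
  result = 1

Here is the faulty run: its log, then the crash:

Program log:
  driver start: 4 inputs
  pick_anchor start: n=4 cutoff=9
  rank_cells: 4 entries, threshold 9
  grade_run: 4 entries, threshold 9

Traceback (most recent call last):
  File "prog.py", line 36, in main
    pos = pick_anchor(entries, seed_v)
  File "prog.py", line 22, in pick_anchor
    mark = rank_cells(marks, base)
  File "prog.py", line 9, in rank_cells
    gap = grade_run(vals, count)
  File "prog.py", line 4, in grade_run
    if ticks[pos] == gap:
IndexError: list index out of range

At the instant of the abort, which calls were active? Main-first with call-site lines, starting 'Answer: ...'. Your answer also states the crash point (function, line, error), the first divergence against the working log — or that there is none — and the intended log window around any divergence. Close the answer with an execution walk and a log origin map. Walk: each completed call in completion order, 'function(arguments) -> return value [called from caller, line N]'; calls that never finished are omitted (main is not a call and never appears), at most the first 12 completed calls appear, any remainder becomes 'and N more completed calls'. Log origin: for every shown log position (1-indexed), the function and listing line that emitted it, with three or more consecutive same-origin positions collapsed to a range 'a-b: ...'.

Answer: main -> pick_anchor (called at line 36) -> rank_cells (called at line 22) -> grade_run (called at line 9).
Key fact: The log ends early — 4 lines, where the working version next logs 'match at position 2'.
Crash: grade_run, line 4, IndexError.
First divergence: position 5 — after 4 matching lines the faulty run goes silent; intended next line 'match at position 2'.
Intended log window:
  3: rank_cells: 4 entries, threshold 9
  4: grade_run: 4 entries, threshold 9
  5: match at position 2
  6: audit_lot: inputs 27 and 2
Execution walk:
  (no call completed)
Log origin:
  1: logged in main at line 35
  2: logged in pick_anchor at line 21
  3: logged in rank_cells at line 8
  4: logged in grade_run at line 2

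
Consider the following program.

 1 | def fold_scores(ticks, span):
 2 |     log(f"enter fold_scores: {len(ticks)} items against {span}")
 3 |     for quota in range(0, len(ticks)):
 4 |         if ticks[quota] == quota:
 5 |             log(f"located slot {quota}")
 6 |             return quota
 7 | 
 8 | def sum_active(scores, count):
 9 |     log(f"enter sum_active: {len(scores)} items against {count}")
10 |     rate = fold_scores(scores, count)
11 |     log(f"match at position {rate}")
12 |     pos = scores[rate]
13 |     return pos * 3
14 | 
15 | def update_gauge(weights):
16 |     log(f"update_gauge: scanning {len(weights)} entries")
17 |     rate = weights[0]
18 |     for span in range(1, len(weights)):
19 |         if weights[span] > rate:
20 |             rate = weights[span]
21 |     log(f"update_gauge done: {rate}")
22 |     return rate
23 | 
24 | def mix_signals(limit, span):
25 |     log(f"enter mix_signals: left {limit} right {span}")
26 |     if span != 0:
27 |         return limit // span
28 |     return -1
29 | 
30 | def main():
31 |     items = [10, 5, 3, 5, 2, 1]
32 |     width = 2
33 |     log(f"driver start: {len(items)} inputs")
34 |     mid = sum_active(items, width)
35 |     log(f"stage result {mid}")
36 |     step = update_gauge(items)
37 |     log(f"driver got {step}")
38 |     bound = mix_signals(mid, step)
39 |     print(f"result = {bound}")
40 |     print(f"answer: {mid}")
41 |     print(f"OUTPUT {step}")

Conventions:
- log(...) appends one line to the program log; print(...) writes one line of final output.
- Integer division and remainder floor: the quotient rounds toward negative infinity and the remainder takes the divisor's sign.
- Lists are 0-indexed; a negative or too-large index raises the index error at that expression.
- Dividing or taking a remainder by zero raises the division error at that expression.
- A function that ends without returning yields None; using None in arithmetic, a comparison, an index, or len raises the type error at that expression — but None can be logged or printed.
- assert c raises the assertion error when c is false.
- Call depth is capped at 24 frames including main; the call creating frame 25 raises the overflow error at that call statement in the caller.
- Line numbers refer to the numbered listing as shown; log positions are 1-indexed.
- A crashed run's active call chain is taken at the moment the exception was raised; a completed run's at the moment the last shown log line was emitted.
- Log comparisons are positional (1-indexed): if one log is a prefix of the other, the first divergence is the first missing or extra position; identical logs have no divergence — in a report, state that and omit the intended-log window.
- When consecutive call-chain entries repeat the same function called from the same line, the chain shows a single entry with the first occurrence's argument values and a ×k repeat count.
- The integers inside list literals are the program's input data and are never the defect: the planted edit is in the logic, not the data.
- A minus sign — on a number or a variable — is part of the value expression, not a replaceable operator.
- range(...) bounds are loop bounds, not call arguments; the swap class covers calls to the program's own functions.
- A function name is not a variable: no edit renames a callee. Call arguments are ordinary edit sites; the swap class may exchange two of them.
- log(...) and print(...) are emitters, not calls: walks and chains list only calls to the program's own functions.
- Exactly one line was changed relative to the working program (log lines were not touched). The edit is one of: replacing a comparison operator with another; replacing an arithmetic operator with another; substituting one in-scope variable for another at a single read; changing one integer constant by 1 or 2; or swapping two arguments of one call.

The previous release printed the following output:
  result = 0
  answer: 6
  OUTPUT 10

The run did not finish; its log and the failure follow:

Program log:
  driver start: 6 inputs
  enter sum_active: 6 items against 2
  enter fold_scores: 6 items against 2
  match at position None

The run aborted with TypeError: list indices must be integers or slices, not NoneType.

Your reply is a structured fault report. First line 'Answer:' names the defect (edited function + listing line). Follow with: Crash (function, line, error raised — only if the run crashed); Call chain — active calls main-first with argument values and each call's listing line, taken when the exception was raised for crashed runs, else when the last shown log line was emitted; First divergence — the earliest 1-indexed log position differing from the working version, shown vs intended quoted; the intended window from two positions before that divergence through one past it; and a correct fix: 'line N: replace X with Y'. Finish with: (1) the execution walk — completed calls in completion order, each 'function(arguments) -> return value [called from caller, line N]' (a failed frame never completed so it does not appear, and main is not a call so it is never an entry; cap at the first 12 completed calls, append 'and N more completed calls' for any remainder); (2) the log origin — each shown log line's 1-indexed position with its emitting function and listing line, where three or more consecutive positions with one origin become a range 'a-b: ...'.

Answer: the defect is in fold_scores at line 4.
Core observation: The earliest visible damage is log position 4 — 'match at position None' rather than the intended 'located slot 4'.
Crash: sum_active, line 12, TypeError.
Call chain: main -> sum_active([10, 5, 3, 5, 2, 1], 2) (called at line 34).
First divergence: position 4; shown 'match at position None' vs intended 'located slot 4'.
Intended log window:
  2: enter sum_active: 6 items against 2
  3: enter fold_scores: 6 items against 2
  4: located slot 4
  5: match at position 4
Execution walk:
  fold_scores([10, 5, 3, 5, 2, 1], 2) -> None  [called from sum_active, line 10]
Log origins:
  1: from main, line 33
  2: from sum_active, line 9
  3: from fold_scores, line 2
  4: from sum_active, line 11
A correct fix: line 4: replace `ticks[quota] == quota` with `ticks[quota] == span`.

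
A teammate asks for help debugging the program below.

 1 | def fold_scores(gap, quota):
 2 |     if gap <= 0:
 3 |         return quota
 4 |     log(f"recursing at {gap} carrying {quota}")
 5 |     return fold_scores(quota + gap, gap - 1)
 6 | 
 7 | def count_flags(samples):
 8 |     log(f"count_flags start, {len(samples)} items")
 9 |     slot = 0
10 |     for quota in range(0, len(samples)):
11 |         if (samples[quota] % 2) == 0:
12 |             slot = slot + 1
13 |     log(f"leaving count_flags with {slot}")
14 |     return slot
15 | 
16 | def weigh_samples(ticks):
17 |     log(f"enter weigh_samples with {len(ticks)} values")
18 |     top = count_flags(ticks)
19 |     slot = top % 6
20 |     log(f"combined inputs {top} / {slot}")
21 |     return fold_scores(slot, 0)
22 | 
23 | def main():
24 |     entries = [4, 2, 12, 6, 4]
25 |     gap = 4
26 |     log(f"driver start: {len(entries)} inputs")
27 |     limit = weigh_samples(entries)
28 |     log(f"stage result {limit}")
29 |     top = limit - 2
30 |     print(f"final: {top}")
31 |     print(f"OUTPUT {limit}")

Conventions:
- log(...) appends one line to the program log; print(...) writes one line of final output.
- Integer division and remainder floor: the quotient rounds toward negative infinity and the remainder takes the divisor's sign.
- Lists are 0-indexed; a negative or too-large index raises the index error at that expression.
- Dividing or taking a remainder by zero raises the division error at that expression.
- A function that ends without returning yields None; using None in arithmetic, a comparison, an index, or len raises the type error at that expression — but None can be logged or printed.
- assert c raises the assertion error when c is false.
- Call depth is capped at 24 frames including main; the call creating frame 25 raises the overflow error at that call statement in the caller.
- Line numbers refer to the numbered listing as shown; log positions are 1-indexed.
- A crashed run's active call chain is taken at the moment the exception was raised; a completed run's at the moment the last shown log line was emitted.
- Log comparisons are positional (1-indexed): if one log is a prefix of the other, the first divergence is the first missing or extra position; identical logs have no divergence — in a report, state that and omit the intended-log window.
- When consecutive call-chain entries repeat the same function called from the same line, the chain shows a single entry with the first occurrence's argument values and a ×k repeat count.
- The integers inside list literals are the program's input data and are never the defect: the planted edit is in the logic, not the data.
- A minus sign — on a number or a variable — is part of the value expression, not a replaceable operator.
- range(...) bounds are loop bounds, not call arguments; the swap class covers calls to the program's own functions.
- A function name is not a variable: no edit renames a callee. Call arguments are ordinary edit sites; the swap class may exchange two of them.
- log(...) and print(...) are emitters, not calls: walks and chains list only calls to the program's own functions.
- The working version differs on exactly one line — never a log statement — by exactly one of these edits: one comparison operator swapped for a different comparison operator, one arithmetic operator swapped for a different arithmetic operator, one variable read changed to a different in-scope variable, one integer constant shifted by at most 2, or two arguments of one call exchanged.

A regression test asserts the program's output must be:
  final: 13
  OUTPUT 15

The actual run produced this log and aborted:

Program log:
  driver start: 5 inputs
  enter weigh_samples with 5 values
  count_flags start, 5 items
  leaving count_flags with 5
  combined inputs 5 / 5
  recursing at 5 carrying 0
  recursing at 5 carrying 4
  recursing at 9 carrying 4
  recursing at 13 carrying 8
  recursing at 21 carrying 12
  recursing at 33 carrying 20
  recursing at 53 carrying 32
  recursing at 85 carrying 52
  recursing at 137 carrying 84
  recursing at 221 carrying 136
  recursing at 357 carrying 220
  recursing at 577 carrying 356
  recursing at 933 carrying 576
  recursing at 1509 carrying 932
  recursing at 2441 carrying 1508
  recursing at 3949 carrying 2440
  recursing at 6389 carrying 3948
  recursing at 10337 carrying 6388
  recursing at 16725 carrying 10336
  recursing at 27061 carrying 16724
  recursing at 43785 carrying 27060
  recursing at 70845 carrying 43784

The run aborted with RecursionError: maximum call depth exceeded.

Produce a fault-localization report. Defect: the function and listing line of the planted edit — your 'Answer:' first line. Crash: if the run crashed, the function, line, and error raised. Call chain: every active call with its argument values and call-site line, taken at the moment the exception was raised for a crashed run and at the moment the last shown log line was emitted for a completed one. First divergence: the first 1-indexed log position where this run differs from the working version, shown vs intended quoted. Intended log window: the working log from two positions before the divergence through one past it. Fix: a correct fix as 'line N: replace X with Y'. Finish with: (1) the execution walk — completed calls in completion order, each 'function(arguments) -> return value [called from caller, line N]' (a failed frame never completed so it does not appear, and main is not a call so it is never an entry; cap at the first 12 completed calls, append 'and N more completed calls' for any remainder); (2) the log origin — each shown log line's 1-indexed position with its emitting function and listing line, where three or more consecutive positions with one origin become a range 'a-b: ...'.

Answer: the defect is in fold_scores at line 5.
Core observation: Position 7 is the first bad log line: 'recursing at 5 carrying 4' should read 'recursing at 4 carrying 5'.
Crash: fold_scores, line 5, RecursionError.
Call chain: main -> weigh_samples([4, 2, 12, 6, 4]) (called at line 27) -> fold_scores(5, 0) (called at line 21) -> fold_scores(5, 4) (called at line 5) ×21.
First divergence: position 7 — the shown line 'recursing at 5 carrying 4' should read 'recursing at 4 carrying 5'.
Intended log window:
  5: combined inputs 5 / 5
  6: recursing at 5 carrying 0
  7: recursing at 4 carrying 5
  8: recursing at 3 carrying 9
Execution walk:
  count_flags([4, 2, 12, 6, 4]) -> 5  [called from weigh_samples, line 18]
Log line origins:
  1: emitted by main (line 26)
  2: emitted by weigh_samples (line 17)
  3: emitted by count_flags (line 8)
  4: emitted by count_flags (line 13)
  5: emitted by weigh_samples (line 20)
  6-27: emitted by fold_scores (line 4)
A correct fix: line 5: replace `fold_scores(quota + gap, gap - 1)` with `fold_scores(gap - 1, quota + gap)`.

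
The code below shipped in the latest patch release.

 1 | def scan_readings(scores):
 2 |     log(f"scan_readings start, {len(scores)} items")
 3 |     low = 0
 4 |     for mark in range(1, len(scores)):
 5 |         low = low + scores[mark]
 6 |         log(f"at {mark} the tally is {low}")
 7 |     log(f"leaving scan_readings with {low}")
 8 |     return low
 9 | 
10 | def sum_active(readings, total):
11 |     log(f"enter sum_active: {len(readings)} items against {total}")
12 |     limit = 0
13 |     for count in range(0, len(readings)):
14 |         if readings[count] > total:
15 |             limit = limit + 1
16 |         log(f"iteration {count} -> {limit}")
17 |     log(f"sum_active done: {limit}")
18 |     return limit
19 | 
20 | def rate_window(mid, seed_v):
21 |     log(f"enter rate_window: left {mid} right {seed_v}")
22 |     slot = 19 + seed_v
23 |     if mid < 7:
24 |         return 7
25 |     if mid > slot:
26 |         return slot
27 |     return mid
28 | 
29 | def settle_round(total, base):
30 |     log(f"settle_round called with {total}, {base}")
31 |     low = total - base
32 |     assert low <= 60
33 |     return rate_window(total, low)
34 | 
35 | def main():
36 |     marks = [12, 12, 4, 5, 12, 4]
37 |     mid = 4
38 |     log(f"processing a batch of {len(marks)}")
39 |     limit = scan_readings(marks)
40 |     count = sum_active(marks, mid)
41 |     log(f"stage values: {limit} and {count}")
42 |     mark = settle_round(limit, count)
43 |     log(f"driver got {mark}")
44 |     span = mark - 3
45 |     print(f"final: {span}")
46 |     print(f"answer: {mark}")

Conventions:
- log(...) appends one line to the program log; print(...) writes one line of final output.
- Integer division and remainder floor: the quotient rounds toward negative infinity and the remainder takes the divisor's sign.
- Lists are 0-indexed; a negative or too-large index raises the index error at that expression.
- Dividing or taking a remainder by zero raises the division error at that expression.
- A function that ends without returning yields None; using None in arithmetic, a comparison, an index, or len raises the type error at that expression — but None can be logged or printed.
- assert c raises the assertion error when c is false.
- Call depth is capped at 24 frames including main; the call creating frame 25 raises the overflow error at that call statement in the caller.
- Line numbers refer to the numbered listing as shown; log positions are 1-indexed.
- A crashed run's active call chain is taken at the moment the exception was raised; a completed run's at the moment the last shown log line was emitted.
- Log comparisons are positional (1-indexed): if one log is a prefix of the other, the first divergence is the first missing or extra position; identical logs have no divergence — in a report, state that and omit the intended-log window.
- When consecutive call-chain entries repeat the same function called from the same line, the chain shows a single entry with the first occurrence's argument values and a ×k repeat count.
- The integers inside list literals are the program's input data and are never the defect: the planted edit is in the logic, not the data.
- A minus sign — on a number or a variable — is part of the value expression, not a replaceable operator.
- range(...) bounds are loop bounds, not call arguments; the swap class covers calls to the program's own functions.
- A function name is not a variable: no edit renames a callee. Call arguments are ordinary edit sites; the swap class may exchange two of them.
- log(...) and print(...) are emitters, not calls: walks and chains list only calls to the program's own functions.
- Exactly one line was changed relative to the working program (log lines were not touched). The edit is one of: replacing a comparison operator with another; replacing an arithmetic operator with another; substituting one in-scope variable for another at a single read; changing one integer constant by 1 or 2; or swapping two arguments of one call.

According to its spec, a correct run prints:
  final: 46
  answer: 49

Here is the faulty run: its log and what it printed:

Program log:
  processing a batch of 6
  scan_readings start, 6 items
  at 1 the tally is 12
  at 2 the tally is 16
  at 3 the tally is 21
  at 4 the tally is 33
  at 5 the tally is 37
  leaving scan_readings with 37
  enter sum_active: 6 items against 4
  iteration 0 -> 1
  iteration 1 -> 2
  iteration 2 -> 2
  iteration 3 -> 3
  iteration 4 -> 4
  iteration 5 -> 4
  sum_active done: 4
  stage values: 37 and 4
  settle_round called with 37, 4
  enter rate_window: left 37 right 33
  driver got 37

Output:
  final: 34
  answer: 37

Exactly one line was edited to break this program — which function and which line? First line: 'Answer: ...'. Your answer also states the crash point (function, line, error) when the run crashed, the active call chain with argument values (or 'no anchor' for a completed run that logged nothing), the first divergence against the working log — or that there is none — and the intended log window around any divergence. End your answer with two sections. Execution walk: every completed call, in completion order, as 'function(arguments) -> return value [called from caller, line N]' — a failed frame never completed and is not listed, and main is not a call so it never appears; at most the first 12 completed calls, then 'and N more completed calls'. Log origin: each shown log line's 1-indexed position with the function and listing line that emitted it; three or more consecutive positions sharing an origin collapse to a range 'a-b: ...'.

Answer: the defect is in scan_readings at line 4.
Key fact: The earliest visible damage is log position 3 — 'at 1 the tally is 12' rather than the intended 'at 0 the tally is 12'.
Call chain: main.
First divergence: at position 3 the run shows 'at 1 the tally is 12' where the working version logs 'at 0 the tally is 12'.
Intended log window:
  1: processing a batch of 6
  2: scan_readings start, 6 items
  3: at 0 the tally is 12
  4: at 1 the tally is 24
Execution walk:
  scan_readings([12, 12, 4, 5, 12, 4]) -> 37  [called from main, line 39]
  sum_active([12, 12, 4, 5, 12, 4], 4) -> 4  [called from main, line 40]
  rate_window(37, 33) -> 37  [called from settle_round, line 33]
  settle_round(37, 4) -> 37  [called from main, line 42]
Log origins:
  1: emitted by main (line 38)
  2: emitted by scan_readings (line 2)
  3-7: emitted by scan_readings (line 6)
  8: emitted by scan_readings (line 7)
  9: emitted by sum_active (line 11)
  10-15: emitted by sum_active (line 16)
  16: emitted by sum_active (line 17)
  17: emitted by main (line 41)
  18: emitted by settle_round (line 30)
  19: emitted by rate_window (line 21)
  20: emitted by main (line 43)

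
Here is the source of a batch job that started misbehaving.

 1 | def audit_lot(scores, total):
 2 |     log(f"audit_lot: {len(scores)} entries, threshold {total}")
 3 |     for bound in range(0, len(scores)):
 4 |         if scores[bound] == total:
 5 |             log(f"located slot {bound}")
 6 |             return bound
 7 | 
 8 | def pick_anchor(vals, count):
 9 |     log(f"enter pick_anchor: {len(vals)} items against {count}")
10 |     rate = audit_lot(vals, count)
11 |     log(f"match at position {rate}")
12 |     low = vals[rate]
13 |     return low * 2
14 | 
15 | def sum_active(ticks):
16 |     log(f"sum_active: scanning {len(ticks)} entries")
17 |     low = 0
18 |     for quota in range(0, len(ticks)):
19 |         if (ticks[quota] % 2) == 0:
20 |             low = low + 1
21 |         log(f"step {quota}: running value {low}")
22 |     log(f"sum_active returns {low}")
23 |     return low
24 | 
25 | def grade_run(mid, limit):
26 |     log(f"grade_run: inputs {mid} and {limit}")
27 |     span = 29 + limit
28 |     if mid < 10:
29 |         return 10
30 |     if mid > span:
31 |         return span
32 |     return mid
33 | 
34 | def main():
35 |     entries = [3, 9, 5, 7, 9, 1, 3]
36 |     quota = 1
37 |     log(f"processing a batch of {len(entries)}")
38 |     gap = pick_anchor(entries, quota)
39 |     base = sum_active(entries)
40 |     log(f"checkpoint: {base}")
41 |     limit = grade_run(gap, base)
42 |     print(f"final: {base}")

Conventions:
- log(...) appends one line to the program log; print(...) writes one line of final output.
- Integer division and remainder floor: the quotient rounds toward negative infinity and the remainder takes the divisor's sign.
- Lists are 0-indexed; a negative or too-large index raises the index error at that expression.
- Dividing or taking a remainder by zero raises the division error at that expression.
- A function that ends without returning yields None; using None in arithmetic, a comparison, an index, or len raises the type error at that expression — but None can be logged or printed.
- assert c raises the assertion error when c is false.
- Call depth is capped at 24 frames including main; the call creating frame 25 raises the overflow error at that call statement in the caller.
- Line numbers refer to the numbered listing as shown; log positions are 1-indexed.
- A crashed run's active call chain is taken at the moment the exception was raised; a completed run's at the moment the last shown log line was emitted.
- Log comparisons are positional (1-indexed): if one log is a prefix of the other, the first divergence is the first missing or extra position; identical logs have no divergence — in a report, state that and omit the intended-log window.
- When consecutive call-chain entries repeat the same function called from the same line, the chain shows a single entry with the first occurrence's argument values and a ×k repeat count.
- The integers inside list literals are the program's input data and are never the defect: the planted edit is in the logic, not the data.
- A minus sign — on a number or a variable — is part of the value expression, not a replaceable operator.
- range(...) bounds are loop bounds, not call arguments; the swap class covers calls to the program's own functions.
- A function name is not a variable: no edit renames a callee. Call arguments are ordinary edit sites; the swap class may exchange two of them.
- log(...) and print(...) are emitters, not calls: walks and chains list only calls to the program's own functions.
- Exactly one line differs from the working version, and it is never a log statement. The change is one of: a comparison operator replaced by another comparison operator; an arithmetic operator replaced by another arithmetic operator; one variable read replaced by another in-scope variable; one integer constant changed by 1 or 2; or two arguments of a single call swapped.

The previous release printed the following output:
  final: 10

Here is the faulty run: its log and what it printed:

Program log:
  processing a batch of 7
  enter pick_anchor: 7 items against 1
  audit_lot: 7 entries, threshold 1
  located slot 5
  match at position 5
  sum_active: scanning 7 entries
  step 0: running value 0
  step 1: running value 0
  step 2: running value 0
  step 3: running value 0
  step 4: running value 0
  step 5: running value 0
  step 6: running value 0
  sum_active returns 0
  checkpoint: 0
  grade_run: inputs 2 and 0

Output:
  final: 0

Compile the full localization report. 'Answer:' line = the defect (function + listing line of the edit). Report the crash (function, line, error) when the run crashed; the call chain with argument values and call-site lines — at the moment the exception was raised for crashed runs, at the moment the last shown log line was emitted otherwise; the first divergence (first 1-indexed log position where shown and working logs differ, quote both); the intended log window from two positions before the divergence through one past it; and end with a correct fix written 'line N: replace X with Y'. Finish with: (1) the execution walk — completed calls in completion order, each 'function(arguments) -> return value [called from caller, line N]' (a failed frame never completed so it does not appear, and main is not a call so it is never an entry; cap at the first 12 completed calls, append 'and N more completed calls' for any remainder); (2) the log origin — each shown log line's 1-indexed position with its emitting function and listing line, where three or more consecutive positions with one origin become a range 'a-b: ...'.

Answer: the defect is in main at line 42.
Key fact: Every logged value matches the working version; the printed result is what differs.
Call chain: main -> grade_run(2, 0) (called at line 41).
First divergence: none (the log streams are identical).
Execution walk:
  audit_lot([3, 9, 5, 7, 9, 1, 3], 1) -> 5  [called from pick_anchor, line 10]
  pick_anchor([3, 9, 5, 7, 9, 1, 3], 1) -> 2  [called from main, line 38]
  sum_active([3, 9, 5, 7, 9, 1, 3]) -> 0  [called from main, line 39]
  grade_run(2, 0) -> 10  [called from main, line 41]
Log line origins:
  1: emitted by main (line 37)
  2: emitted by pick_anchor (line 9)
  3: emitted by audit_lot (line 2)
  4: emitted by audit_lot (line 5)
  5: emitted by pick_anchor (line 11)
  6: emitted by sum_active (line 16)
  7-13: emitted by sum_active (line 21)
  14: emitted by sum_active (line 22)
  15: emitted by main (line 40)
  16: emitted by grade_run (line 26)
A correct fix: line 42: replace `base` with `limit`.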